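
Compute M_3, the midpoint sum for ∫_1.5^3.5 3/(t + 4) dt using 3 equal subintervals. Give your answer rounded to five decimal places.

0.92962

Δt = (3.5 − 1.5)/3 = 2/3.
Midpoints: 11/6, 2.5, 19/6.
f(11/6) = 18/35, f(2.5) = 6/13, f(19/6) = 18/43.
Sum = Δt · [f(11/6) + f(2.5) + f(19/6)].
Sum ≈ 0.92962.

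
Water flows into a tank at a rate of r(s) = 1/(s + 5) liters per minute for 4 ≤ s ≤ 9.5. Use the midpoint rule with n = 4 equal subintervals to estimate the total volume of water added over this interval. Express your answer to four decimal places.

0.4763

Δs = (9.5 − 4)/4 = 1.375.
Midpoints: 4.6875, 6.0625, 7.4375, 8.8125.
r(4.6875) = 16/155, r(6.0625) = 16/177, r(7.4375) = 16/199, r(8.8125) = 16/221.
Sum = Δs · [r(4.6875) + r(6.0625) + r(7.4375) + r(8.8125)].
Sum ≈ 0.4763.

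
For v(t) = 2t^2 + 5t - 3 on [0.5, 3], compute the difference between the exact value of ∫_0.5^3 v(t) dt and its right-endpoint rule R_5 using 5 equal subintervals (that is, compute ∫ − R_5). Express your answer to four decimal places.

-7.7083

Exact integral: ∫_0.5^3 v(t) dt ≈ 32.291667.
R_5 = 40.
Error ≈ 32.291667 − 40 ≈ -7.7083.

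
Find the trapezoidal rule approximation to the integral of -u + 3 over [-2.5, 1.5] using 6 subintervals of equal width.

14

Δu = (1.5 − (-2.5))/6 = 2/3.
f(-2.5) = 5.5, f(-11/6) = 29/6, f(-7/6) = 25/6, f(-0.5) = 3.5, f(1/6) = 17/6, f(5/6) = 13/6, f(1.5) = 1.5.
T_6 = (Δu/2)·[f(u_0) + 2f(u_1) + ... + 2f(u_{5}) + f(u_6)].
Sum = 14.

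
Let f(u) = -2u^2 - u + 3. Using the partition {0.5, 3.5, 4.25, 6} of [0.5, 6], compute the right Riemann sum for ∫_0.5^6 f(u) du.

-234.28125

Subinterval widths: 3, 0.75, 1.75.
Right endpoints: 3.5, 4.25, 6.
f(3.5) = -25, f(4.25) = -37.375, f(6) = -75.
Sum = Σ Δu_i · f(u_i).
Sum = -234.28125.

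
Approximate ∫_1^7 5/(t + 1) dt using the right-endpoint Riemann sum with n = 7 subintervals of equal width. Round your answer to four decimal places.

Δt = (7 − 1)/7 = 6/7.
Right endpoints: 13/7, 19/7, 25/7, 31/7, 37/7, 43/7, 7.
f(13/7) = 1.75, f(19/7) = 35/26, f(25/7) = 1.09375, f(31/7) = 35/38, f(37/7) = 35/44, f(43/7) = 0.7, f(7) = 0.625.
Sum = Δt · [f(13/7) + f(19/7) + f(25/7) + ...].
Sum ≈ 6.1984.

6.1984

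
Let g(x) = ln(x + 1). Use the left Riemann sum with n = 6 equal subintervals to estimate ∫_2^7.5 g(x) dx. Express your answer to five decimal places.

Δx = (7.5 − 2)/6 = 11/12.
Left endpoints: 2, 35/12, 23/6, 4.75, 17/3, 79/12.
g(2) ≈ 1.09861, g(35/12) ≈ 1.36524, g(23/6) ≈ 1.57554, g(4.75) ≈ 1.74920, g(17/3) ≈ 1.89712, g(79/12) ≈ 2.02595.
Sum = Δx · [g(2) + g(35/12) + g(23/6) + ...].
Sum ≈ 8.90236.

8.90236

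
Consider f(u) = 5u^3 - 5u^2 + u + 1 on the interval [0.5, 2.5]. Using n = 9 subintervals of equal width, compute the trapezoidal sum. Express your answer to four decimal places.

28.2047

Δu = (2.5 − 0.5)/9 = 2/9.
f(0.5) = 0.875, f(13/18) = 5819/5832, f(17/18) = 9895/5832, f(7/6) = 713/216, f(25/18) = 35807/5832, f(29/18) = 61483/5832, f(11/6) = 3637/216, f(37/18) = 147875/5832, f(41/18) = 212431/5832, f(2.5) = 50.375.
T_9 = (Δu/2)·[f(u_0) + 2f(u_1) + ... + 2f(u_{8}) + f(u_9)].
Sum ≈ 28.2047.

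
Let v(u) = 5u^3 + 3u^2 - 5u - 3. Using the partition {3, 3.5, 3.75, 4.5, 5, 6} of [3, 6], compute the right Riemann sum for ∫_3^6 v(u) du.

2045.49609375

Subinterval widths: 0.5, 0.25, 0.75, 0.5, 1.
Right endpoints: 3.5, 3.75, 4.5, 5, 6.
v(3.5) = 230.625, v(3.75) = 284.109375, v(4.5) = 490.875, v(5) = 672, v(6) = 1155.
Sum = Σ Δu_i · v(u_i).
Sum = 2045.49609375.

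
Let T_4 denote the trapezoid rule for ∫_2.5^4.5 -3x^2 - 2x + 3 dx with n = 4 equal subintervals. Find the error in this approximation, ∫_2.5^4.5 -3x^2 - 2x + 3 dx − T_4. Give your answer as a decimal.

Exact integral: ∫_2.5^4.5 f(x) dx = -83.5.
T_4 = -83.75.
Error = -83.5 − (-83.75) = 0.25.

0.25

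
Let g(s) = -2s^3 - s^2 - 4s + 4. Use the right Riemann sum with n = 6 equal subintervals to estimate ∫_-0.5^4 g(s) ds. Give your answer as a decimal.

Δs = (4 − (-0.5))/6 = 0.75.
Right endpoints: 0.25, 1, 1.75, 2.5, 3.25, 4.
g(0.25) = 2.90625, g(1) = -3, g(1.75) = -16.78125, g(2.5) = -43.5, g(3.25) = -88.21875, g(4) = -156.
Sum = Δs · [g(0.25) + g(1) + g(1.75) + ...].
Sum = -228.4453125.

-228.4453125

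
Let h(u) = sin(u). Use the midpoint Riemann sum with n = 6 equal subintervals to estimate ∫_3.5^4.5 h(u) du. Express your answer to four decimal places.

Δu = (4.5 − 3.5)/6 = 1/6.
Midpoints: 43/12, 3.75, 47/12, 49/12, 4.25, 53/12.
h(43/12) ≈ -0.4275, h(3.75) ≈ -0.5716, h(47/12) ≈ -0.6998, h(49/12) ≈ -0.8086, h(4.25) ≈ -0.8950, h(53/12) ≈ -0.9566.
Sum = Δu · [h(43/12) + h(3.75) + h(47/12) + ...].
Sum ≈ -0.7265.

-0.7265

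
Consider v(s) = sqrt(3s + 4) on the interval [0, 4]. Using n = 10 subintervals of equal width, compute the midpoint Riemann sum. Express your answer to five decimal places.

12.44694

Δs = (4 − 0)/10 = 0.4.
Midpoints: 0.2, 0.6, 1, 1.4, 1.8, 2.2, 2.6, 3, 3.4, 3.8.
v(0.2) ≈ 2.14476, v(0.6) ≈ 2.40832, v(1) ≈ 2.64575, v(1.4) ≈ 2.86356, v(1.8) ≈ 3.06594, v(2.2) ≈ 3.25576, v(2.6) ≈ 3.43511, v(3) ≈ 3.60555, v(3.4) ≈ 3.76829, v(3.8) ≈ 3.92428.
Sum = Δs · [v(0.2) + v(0.6) + v(1) + ...].
Sum ≈ 12.44694.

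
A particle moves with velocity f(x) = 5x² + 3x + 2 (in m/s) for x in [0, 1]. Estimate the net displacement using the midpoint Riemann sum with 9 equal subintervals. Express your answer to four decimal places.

Δx = (1 − 0)/9 = 1/9.
Midpoints: 1/18, 1/6, 5/18, 7/18, 0.5, 11/18, 13/18, 5/6, 17/18.
f(1/18) = 707/324, f(1/6) = 95/36, f(5/18) = 1043/324, f(7/18) = 1271/324, f(0.5) = 4.75, f(11/18) = 1847/324, f(13/18) = 2195/324, f(5/6) = 287/36, f(17/18) = 3011/324.
Sum = Δx · [f(1/18) + f(1/6) + f(5/18) + ...].
Sum ≈ 5.1615.

5.1615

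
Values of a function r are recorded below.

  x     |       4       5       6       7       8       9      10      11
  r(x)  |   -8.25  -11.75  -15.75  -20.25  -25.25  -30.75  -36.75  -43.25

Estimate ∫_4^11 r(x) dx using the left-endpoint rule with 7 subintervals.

Δx = 1.
Sum = 1·[(-8.25) + (-11.75) + (-15.75) + (-20.25) + (-25.25) + (-30.75) + (-36.75)] = -148.75.

-148.75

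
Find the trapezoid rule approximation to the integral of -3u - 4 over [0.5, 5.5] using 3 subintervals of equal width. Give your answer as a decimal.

-65

Δu = (5.5 − 0.5)/3 = 5/3.
f(0.5) = -5.5, f(13/6) = -10.5, f(23/6) = -15.5, f(5.5) = -20.5.
T_3 = (Δu/2)·[f(u_0) + 2f(u_1) + 2f(u_2) + f(u_3)].
Sum = -65.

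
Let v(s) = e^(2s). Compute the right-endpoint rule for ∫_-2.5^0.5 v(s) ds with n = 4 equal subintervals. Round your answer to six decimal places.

Δs = (0.5 − (-2.5))/4 = 0.75.
Right endpoints: -1.75, -1, -0.25, 0.5.
v(-1.75) ≈ 0.030197, v(-1) ≈ 0.135335, v(-0.25) ≈ 0.606531, v(0.5) ≈ 2.718282.
Sum = Δs · [v(-1.75) + v(-1) + v(-0.25) + v(0.5)].
Sum ≈ 2.617759.

2.617759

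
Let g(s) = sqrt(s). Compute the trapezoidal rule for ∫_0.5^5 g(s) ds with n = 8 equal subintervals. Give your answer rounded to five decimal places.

7.20535

Δs = (5 − 0.5)/8 = 0.5625.
g(0.5) ≈ 0.70711, g(1.0625) ≈ 1.03078, g(1.625) ≈ 1.27475, g(2.1875) ≈ 1.47902, g(2.75) ≈ 1.65831, g(3.3125) ≈ 1.82003, g(3.875) ≈ 1.96850, g(4.4375) ≈ 2.10654, g(5) ≈ 2.23607.
T_8 = (Δs/2)·[g(s_0) + 2g(s_1) + ... + 2g(s_{7}) + g(s_8)].
Sum ≈ 7.20535.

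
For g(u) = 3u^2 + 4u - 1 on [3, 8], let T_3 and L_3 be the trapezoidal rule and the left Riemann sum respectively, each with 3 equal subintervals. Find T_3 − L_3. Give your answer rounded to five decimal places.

T_3 ≈ 596.9444444.
L_3 ≈ 442.7777778.
T_3 − L_3 ≈ 154.16667.

154.16667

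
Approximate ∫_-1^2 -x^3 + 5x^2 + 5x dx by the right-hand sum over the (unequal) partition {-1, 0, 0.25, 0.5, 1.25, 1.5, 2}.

Subinterval widths: 1, 0.25, 0.25, 0.75, 0.25, 0.5.
Right endpoints: 0, 0.25, 0.5, 1.25, 1.5, 2.
f(0) = 0, f(0.25) = 1.546875, f(0.5) = 3.625, f(1.25) = 12.109375, f(1.5) = 15.375, f(2) = 22.
Sum = Σ Δx_i · f(x_i).
Sum = 25.21875.

25.21875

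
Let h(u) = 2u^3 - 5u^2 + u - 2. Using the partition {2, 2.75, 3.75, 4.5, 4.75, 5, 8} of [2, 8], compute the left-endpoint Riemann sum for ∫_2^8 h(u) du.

Subinterval widths: 0.75, 1, 0.75, 0.25, 0.25, 3.
Left endpoints: 2, 2.75, 3.75, 4.5, 4.75, 5.
h(2) = -4, h(2.75) = 4.53125, h(3.75) = 36.90625, h(4.5) = 83.5, h(4.75) = 104.28125, h(5) = 128.
Sum = Σ Δu_i · h(u_i).
Sum = 460.15625.

460.15625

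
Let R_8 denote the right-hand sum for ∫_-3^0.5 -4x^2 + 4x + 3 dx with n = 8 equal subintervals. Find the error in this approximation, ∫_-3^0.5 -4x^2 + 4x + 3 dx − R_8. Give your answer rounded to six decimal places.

Exact integral: ∫_-3^0.5 f(x) dx ≈ -43.16666667.
R_8 = -32.89453125.
Error ≈ -43.16666667 − (-32.89453125) ≈ -10.272135.

-10.272135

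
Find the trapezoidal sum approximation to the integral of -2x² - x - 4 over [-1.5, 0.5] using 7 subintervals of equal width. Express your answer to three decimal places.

-9.388

Δx = (0.5 − (-1.5))/7 = 2/7.
f(-1.5) = -7, f(-17/14) = -281/49, f(-13/14) = -235/49, f(-9/14) = -205/49, f(-5/14) = -191/49, f(-1/14) = -193/49, f(3/14) = -211/49, f(0.5) = -5.
T_7 = (Δx/2)·[f(x_0) + 2f(x_1) + ... + 2f(x_{6}) + f(x_7)].
Sum ≈ -9.388.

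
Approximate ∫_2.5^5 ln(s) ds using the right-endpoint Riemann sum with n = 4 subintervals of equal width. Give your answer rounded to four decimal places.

Δs = (5 − 2.5)/4 = 0.625.
Right endpoints: 3.125, 3.75, 4.375, 5.
f(3.125) ≈ 1.1394, f(3.75) ≈ 1.3218, f(4.375) ≈ 1.4759, f(5) ≈ 1.6094.
Sum = Δs · [f(3.125) + f(3.75) + f(4.375) + f(5)].
Sum ≈ 3.4666.

3.4666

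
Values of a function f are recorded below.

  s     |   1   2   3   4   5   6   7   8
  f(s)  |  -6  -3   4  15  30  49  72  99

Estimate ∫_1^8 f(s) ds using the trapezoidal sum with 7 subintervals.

213.5

Δs = 1.
T_7 = (1/2)·[(-6) + 2·(-3) + 2·4 + 2·15 + 2·30 + 2·49 + 2·72 + 99] = 213.5.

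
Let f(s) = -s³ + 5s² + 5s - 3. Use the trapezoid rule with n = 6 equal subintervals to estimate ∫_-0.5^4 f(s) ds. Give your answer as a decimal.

68.66015625

Δs = (4 − (-0.5))/6 = 0.75.
f(-0.5) = -4.125, f(0.25) = -1.453125, f(1) = 6, f(1.75) = 15.703125, f(2.5) = 25.125, f(3.25) = 31.734375, f(4) = 33.
T_6 = (Δs/2)·[f(s_0) + 2f(s_1) + ... + 2f(s_{5}) + f(s_6)].
Sum = 68.66015625.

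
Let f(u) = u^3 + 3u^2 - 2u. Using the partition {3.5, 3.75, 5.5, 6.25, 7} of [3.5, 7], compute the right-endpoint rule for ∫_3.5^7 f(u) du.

1071.1953125

Subinterval widths: 0.25, 1.75, 0.75, 0.75.
Right endpoints: 3.75, 5.5, 6.25, 7.
f(3.75) = 87.421875, f(5.5) = 246.125, f(6.25) = 348.828125, f(7) = 476.
Sum = Σ Δu_i · f(u_i).
Sum = 1071.1953125.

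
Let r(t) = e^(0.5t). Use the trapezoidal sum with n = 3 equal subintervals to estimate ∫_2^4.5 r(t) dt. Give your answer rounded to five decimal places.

13.73422

Δt = (4.5 − 2)/3 = 5/6.
r(2) ≈ 2.71828, r(17/6) ≈ 4.12335, r(11/3) ≈ 6.25470, r(4.5) ≈ 9.48774.
T_3 = (Δt/2)·[r(t_0) + 2r(t_1) + 2r(t_2) + r(t_3)].
Sum ≈ 13.73422.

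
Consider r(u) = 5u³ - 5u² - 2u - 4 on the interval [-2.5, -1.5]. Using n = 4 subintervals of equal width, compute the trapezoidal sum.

Δu = (-1.5 − (-2.5))/4 = 0.25.
r(-2.5) = -108.375, r(-2.25) = -81.765625, r(-2) = -60, r(-1.75) = -42.609375, r(-1.5) = -29.125.
T_4 = (Δu/2)·[r(u_0) + 2r(u_1) + 2r(u_2) + 2r(u_3) + r(u_4)].
Sum = -63.28125.

-63.28125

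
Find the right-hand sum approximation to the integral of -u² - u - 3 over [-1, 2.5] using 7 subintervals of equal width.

-21

Δu = (2.5 − (-1))/7 = 0.5.
Right endpoints: -0.5, 0, 0.5, 1, 1.5, 2, 2.5.
f(-0.5) = -2.75, f(0) = -3, f(0.5) = -3.75, f(1) = -5, f(1.5) = -6.75, f(2) = -9, f(2.5) = -11.75.
Sum = Δu · [f(-0.5) + f(0) + f(0.5) + ...].
Sum = -21.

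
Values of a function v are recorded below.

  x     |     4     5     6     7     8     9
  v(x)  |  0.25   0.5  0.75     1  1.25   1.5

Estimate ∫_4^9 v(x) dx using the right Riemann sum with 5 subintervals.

5

Δx = 1.
Sum = 1·[0.5 + 0.75 + 1 + 1.25 + 1.5] = 5.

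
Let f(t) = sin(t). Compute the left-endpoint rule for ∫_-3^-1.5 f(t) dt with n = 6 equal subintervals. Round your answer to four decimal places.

Δt = (-1.5 − (-3))/6 = 0.25.
Left endpoints: -3, -2.75, -2.5, -2.25, -2, -1.75.
f(-3) ≈ -0.1411, f(-2.75) ≈ -0.3817, f(-2.5) ≈ -0.5985, f(-2.25) ≈ -0.7781, f(-2) ≈ -0.9093, f(-1.75) ≈ -0.9840.
Sum = Δt · [f(-3) + f(-2.75) + f(-2.5) + ...].
Sum ≈ -0.9482.

-0.9482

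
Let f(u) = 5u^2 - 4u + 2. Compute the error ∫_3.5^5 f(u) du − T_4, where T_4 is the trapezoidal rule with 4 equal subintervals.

Exact integral: ∫_3.5^5 f(u) du = 114.375.
T_4 = 114.55078125.
Error = 114.375 − 114.55078125 = -0.17578125.

-0.17578125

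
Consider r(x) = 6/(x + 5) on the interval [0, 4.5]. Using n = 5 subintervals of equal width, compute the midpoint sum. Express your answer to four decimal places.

3.8453

Δx = (4.5 − 0)/5 = 0.9.
Midpoints: 0.45, 1.35, 2.25, 3.15, 4.05.
r(0.45) = 120/109, r(1.35) = 120/127, r(2.25) = 24/29, r(3.15) = 120/163, r(4.05) = 120/181.
Sum = Δx · [r(0.45) + r(1.35) + r(2.25) + r(3.15) + r(4.05)].
Sum ≈ 3.8453.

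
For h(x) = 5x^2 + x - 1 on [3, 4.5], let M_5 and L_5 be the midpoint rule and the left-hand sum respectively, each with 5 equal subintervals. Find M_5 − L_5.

M_5 = 110.94375.
L_5 = 102.45.
M_5 − L_5 = 8.49375.

8.49375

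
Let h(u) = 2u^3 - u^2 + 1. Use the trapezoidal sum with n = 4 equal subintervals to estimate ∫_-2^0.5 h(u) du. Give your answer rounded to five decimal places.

Δu = (0.5 − (-2))/4 = 0.625.
h(-2) = -19, h(-1.375) = -6.08984375, h(-0.75) = -0.40625, h(-0.125) = 0.98046875, h(0.5) = 1.
T_4 = (Δu/2)·[h(u_0) + 2h(u_1) + 2h(u_2) + 2h(u_3) + h(u_4)].
Sum ≈ -9.07227.

-9.07227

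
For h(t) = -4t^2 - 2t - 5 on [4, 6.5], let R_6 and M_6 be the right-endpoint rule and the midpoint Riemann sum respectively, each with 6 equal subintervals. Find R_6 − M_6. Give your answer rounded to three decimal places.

-23.351

R_6 ≈ -342.78935.
M_6 ≈ -319.43866.
R_6 − M_6 ≈ -23.351.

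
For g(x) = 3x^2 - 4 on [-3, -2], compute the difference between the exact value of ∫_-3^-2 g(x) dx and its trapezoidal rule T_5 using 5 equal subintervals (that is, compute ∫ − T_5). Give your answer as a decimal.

-0.02

Exact integral: ∫_-3^-2 g(x) dx = 15.
T_5 = 15.02.
Error = 15 − 15.02 = -0.02.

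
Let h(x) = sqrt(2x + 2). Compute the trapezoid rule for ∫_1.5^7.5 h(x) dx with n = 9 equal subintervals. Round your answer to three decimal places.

19.630

Δx = (7.5 − 1.5)/9 = 2/3.
h(1.5) ≈ 2.236, h(13/6) ≈ 2.517, h(17/6) ≈ 2.769, h(3.5) ≈ 3.000, h(25/6) ≈ 3.215, h(29/6) ≈ 3.416, h(5.5) ≈ 3.606, h(37/6) ≈ 3.786, h(41/6) ≈ 3.958, h(7.5) ≈ 4.123.
T_9 = (Δx/2)·[h(x_0) + 2h(x_1) + ... + 2h(x_{8}) + h(x_9)].
Sum ≈ 19.630.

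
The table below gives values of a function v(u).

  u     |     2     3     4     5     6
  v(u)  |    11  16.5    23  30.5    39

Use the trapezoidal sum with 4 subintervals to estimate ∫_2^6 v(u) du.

95

Δu = 1.
T_4 = (1/2)·[11 + 2·16.5 + 2·23 + 2·30.5 + 39] = 95.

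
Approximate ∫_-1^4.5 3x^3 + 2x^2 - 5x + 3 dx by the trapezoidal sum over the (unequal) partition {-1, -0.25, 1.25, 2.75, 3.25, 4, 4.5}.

Subinterval widths: 0.75, 1.5, 1.5, 0.5, 0.75, 0.5.
f(-1) = 7, f(-0.25) = 4.328125, f(1.25) = 5.734375, f(2.75) = 66.765625, f(3.25) = 110.859375, f(4) = 207, f(4.5) = 294.375.
On each subinterval the trapezoid contributes (Δx_i/2)·[f(x_{i-1}) + f(x_i)].
Sum = 355.1171875.

355.1171875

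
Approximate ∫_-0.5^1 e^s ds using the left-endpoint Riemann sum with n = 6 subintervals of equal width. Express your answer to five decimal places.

Δs = (1 − (-0.5))/6 = 0.25.
Left endpoints: -0.5, -0.25, 0, 0.25, 0.5, 0.75.
f(-0.5) ≈ 0.60653, f(-0.25) ≈ 0.77880, f(0) ≈ 1.00000, f(0.25) ≈ 1.28403, f(0.5) ≈ 1.64872, f(0.75) ≈ 2.11700.
Sum = Δs · [f(-0.5) + f(-0.25) + f(0) + ...].
Sum ≈ 1.85877.

1.85877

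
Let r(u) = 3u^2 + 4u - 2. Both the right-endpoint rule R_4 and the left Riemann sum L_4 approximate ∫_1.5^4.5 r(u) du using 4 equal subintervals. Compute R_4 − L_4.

R_4 = 143.34375.
L_4 = 93.84375.
R_4 − L_4 = 49.5.

49.5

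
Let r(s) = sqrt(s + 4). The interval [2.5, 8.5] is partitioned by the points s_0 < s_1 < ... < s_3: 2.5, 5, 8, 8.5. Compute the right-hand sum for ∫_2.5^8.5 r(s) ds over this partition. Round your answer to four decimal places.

Subinterval widths: 2.5, 3, 0.5.
Right endpoints: 5, 8, 8.5.
r(5) ≈ 3.0000, r(8) ≈ 3.4641, r(8.5) ≈ 3.5355.
Sum = Σ Δs_i · r(s_i).
Sum ≈ 19.6601.

19.6601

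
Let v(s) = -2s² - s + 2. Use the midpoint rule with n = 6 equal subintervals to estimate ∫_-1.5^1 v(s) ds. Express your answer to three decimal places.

Δs = (1 − (-1.5))/6 = 5/12.
Midpoints: -31/24, -0.875, -11/24, -1/24, 0.375, 19/24.
v(-31/24) = -13/288, v(-0.875) = 1.34375, v(-11/24) = 587/288, v(-1/24) = 587/288, v(0.375) = 1.34375, v(19/24) = -13/288.
Sum = Δs · [v(-31/24) + v(-0.875) + v(-11/24) + ...].
Sum ≈ 2.781.

2.781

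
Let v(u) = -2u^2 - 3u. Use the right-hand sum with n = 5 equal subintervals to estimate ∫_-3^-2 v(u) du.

-4.48

Δu = (-2 − (-3))/5 = 0.2.
Right endpoints: -2.8, -2.6, -2.4, -2.2, -2.
v(-2.8) = -7.28, v(-2.6) = -5.72, v(-2.4) = -4.32, v(-2.2) = -3.08, v(-2) = -2.
Sum = Δu · [v(-2.8) + v(-2.6) + v(-2.4) + v(-2.2) + v(-2)].
Sum = -4.48.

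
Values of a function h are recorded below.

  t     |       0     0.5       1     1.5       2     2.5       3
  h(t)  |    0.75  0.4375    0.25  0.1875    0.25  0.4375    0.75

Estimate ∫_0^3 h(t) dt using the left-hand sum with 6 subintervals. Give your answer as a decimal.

Δt = 0.5.
Sum = 0.5·[0.75 + 0.4375 + 0.25 + 0.1875 + 0.25 + 0.4375] = 1.15625.

1.15625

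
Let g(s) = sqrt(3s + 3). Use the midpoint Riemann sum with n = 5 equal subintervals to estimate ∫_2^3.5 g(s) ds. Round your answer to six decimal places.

Δs = (3.5 − 2)/5 = 0.3.
Midpoints: 2.15, 2.45, 2.75, 3.05, 3.35.
g(2.15) ≈ 3.074085, g(2.45) ≈ 3.217142, g(2.75) ≈ 3.354102, g(3.05) ≈ 3.485685, g(3.35) ≈ 3.612478.
Sum = Δs · [g(2.15) + g(2.45) + g(2.75) + g(3.05) + g(3.35)].
Sum ≈ 5.023048.

5.023048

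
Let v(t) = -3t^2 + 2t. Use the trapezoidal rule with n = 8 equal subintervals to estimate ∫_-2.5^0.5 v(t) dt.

-21.9609375

Δt = (0.5 − (-2.5))/8 = 0.375.
v(-2.5) = -23.75, v(-2.125) = -17.796875, v(-1.75) = -12.6875, v(-1.375) = -8.421875, v(-1) = -5, v(-0.625) = -2.421875, v(-0.25) = -0.6875, v(0.125) = 0.203125, v(0.5) = 0.25.
T_8 = (Δt/2)·[v(t_0) + 2v(t_1) + ... + 2v(t_{7}) + v(t_8)].
Sum = -21.9609375.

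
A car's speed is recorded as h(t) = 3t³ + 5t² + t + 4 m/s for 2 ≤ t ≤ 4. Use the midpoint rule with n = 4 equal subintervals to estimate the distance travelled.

Δt = (4 − 2)/4 = 0.5.
Midpoints: 2.25, 2.75, 3.25, 3.75.
h(2.25) = 65.734375, h(2.75) = 106.953125, h(3.25) = 163.046875, h(3.75) = 236.265625.
Sum = Δt · [h(2.25) + h(2.75) + h(3.25) + h(3.75)].
Sum = 286.

286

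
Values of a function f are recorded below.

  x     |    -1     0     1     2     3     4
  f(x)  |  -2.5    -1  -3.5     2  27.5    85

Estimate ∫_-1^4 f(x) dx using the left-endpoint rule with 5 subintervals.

22.5

Δx = 1.
Sum = 1·[(-2.5) + (-1) + (-3.5) + 2 + 27.5] = 22.5.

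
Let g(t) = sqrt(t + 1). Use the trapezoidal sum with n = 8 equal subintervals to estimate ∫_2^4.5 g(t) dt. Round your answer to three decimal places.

5.134

Δt = (4.5 − 2)/8 = 0.3125.
g(2) ≈ 1.732, g(2.3125) ≈ 1.820, g(2.625) ≈ 1.904, g(2.9375) ≈ 1.984, g(3.25) ≈ 2.062, g(3.5625) ≈ 2.136, g(3.875) ≈ 2.208, g(4.1875) ≈ 2.278, g(4.5) ≈ 2.345.
T_8 = (Δt/2)·[g(t_0) + 2g(t_1) + ... + 2g(t_{7}) + g(t_8)].
Sum ≈ 5.134.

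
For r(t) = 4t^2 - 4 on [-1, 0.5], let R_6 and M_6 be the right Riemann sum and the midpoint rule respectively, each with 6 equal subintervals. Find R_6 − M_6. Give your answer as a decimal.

-0.28125

R_6 = -4.8125.
M_6 = -4.53125.
R_6 − M_6 = -0.28125.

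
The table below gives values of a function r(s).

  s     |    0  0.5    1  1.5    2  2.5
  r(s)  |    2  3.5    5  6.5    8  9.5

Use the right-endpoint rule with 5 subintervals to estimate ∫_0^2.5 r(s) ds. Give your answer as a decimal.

Δs = 0.5.
Sum = 0.5·[3.5 + 5 + 6.5 + 8 + 9.5] = 16.25.

16.25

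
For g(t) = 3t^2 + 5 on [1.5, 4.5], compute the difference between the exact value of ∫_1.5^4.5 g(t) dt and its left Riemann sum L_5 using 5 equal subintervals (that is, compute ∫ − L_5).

15.66

Exact integral: ∫_1.5^4.5 g(t) dt = 102.75.
L_5 = 87.09.
Error = 102.75 − 87.09 = 15.66.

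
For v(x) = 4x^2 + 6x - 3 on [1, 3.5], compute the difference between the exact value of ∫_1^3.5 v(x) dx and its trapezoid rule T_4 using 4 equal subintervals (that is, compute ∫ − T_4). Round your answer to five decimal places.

Exact integral: ∫_1^3.5 v(x) dx ≈ 82.0833333.
T_4 = 82.734375.
Error ≈ 82.0833333 − 82.734375 ≈ -0.65104.

-0.65104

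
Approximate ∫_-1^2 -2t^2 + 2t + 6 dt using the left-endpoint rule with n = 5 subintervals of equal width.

Δt = (2 − (-1))/5 = 0.6.
Left endpoints: -1, -0.4, 0.2, 0.8, 1.4.
f(-1) = 2, f(-0.4) = 4.88, f(0.2) = 6.32, f(0.8) = 6.32, f(1.4) = 4.88.
Sum = Δt · [f(-1) + f(-0.4) + f(0.2) + f(0.8) + f(1.4)].
Sum = 14.64.

14.64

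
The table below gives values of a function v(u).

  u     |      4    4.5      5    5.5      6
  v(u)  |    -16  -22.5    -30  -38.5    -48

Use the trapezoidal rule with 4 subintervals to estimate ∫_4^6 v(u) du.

-61.5

Δu = 0.5.
T_4 = (0.5/2)·[(-16) + 2·(-22.5) + 2·(-30) + 2·(-38.5) + (-48)] = -61.5.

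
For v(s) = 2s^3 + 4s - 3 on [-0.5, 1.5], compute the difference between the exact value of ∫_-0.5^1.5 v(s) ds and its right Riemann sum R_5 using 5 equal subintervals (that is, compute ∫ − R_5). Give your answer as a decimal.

-3.16

Exact integral: ∫_-0.5^1.5 v(s) ds = 0.5.
R_5 = 3.66.
Error = 0.5 − 3.66 = -3.16.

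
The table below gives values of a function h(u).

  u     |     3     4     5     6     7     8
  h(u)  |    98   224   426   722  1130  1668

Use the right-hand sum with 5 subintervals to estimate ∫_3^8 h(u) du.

Δu = 1.
Sum = 1·[224 + 426 + 722 + 1130 + 1668] = 4170.

4170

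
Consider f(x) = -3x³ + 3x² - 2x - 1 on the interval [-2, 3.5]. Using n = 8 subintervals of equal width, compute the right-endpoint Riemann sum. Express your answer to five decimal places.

-112.78491

Δx = (3.5 − (-2))/8 = 0.6875.
Right endpoints: -1.3125, -0.625, 0.0625, 0.75, 1.4375, 2.125, 2.8125, 3.5.
f(-1.3125) = 55607/4096, f(-0.625) = 1103/512, f(0.0625) = -4563/4096, f(0.75) = -2.078125, f(1.4375) = -26981/4096, f(2.125) = -10491/512, f(2.8125) = -203311/4096, f(3.5) = -99.875.
Sum = Δx · [f(-1.3125) + f(-0.625) + f(0.0625) + ...].
Sum ≈ -112.78491.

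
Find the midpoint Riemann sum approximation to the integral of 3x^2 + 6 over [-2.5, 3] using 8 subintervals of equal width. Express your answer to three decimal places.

Δx = (3 − (-2.5))/8 = 0.6875.
Midpoints: -2.15625, -1.46875, -0.78125, -0.09375, 0.59375, 1.28125, 1.96875, 2.65625.
f(-2.15625) = 20427/1024, f(-1.46875) = 12771/1024, f(-0.78125) = 8019/1024, f(-0.09375) = 6171/1024, f(0.59375) = 7227/1024, f(1.28125) = 11187/1024, f(1.96875) = 18051/1024, f(2.65625) = 27819/1024.
Sum = Δx · [f(-2.15625) + f(-1.46875) + f(-0.78125) + ...].
Sum ≈ 74.975.

74.975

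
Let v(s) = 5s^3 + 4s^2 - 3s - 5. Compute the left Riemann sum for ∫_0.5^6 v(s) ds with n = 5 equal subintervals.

Δs = (6 − 0.5)/5 = 1.1.
Left endpoints: 0.5, 1.6, 2.7, 3.8, 4.9.
v(0.5) = -4.875, v(1.6) = 20.92, v(2.7) = 114.475, v(3.8) = 315.72, v(4.9) = 664.585.
Sum = Δs · [v(0.5) + v(1.6) + v(2.7) + v(3.8) + v(4.9)].
Sum = 1221.9075.

1221.9075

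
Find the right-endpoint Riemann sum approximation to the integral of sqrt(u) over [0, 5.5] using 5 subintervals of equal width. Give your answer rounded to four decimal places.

9.6706

Δu = (5.5 − 0)/5 = 1.1.
Right endpoints: 1.1, 2.2, 3.3, 4.4, 5.5.
f(1.1) ≈ 1.0488, f(2.2) ≈ 1.4832, f(3.3) ≈ 1.8166, f(4.4) ≈ 2.0976, f(5.5) ≈ 2.3452.
Sum = Δu · [f(1.1) + f(2.2) + f(3.3) + f(4.4) + f(5.5)].
Sum ≈ 9.6706.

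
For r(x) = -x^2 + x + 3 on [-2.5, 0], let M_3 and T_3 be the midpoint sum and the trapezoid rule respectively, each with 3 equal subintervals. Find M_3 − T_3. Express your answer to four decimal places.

0.4340

M_3 ≈ -0.688657.
T_3 ≈ -1.122685.
M_3 − T_3 ≈ 0.4340.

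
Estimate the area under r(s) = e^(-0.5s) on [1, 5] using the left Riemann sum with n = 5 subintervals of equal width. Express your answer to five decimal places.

1.27262

Δs = (5 − 1)/5 = 0.8.
Left endpoints: 1, 1.8, 2.6, 3.4, 4.2.
r(1) ≈ 0.60653, r(1.8) ≈ 0.40657, r(2.6) ≈ 0.27253, r(3.4) ≈ 0.18268, r(4.2) ≈ 0.12246.
Sum = Δs · [r(1) + r(1.8) + r(2.6) + r(3.4) + r(4.2)].
Sum ≈ 1.27262.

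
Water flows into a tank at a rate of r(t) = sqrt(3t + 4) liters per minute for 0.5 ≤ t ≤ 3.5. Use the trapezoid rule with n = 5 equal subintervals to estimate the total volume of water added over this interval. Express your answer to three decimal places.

Δt = (3.5 − 0.5)/5 = 0.6.
r(0.5) ≈ 2.345, r(1.1) ≈ 2.702, r(1.7) ≈ 3.017, r(2.3) ≈ 3.302, r(2.9) ≈ 3.564, r(3.5) ≈ 3.808.
T_5 = (Δt/2)·[r(t_0) + 2r(t_1) + ... + 2r(t_{4}) + r(t_5)].
Sum ≈ 9.396.

9.396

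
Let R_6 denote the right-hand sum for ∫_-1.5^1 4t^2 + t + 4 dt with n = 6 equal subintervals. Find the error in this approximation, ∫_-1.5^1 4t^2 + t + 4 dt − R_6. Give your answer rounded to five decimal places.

Exact integral: ∫_-1.5^1 f(t) dt ≈ 15.2083333.
R_6 ≈ 14.9768519.
Error ≈ 15.2083333 − 14.9768519 ≈ 0.23148.

0.23148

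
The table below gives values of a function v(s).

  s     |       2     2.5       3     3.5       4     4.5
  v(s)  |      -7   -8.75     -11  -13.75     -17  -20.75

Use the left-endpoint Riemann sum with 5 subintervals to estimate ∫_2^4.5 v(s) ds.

-28.75

Δs = 0.5.
Sum = 0.5·[(-7) + (-8.75) + (-11) + (-13.75) + (-17)] = -28.75.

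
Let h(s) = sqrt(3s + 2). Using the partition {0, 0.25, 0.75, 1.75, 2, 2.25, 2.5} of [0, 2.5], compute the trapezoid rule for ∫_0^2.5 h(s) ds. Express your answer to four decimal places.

5.8596

Subinterval widths: 0.25, 0.5, 1, 0.25, 0.25, 0.25.
h(0) ≈ 1.4142, h(0.25) ≈ 1.6583, h(0.75) ≈ 2.0616, h(1.75) ≈ 2.6926, h(2) ≈ 2.8284, h(2.25) ≈ 2.9580, h(2.5) ≈ 3.0822.
On each subinterval the trapezoid contributes (Δs_i/2)·[h(s_{i-1}) + h(s_i)].
Sum ≈ 5.8596.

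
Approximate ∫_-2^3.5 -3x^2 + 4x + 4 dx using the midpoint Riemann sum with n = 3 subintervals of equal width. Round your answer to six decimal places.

-7.753472

Δx = (3.5 − (-2))/3 = 11/6.
Midpoints: -13/12, 0.75, 31/12.
f(-13/12) = -185/48, f(0.75) = 5.3125, f(31/12) = -5.6875.
Sum = Δx · [f(-13/12) + f(0.75) + f(31/12)].
Sum ≈ -7.753472.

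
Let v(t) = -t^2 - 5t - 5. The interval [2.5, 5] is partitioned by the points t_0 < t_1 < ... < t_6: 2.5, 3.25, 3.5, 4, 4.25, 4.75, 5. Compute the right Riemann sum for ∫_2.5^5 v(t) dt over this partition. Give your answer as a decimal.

Subinterval widths: 0.75, 0.25, 0.5, 0.25, 0.5, 0.25.
Right endpoints: 3.25, 3.5, 4, 4.25, 4.75, 5.
v(3.25) = -31.8125, v(3.5) = -34.75, v(4) = -41, v(4.25) = -44.3125, v(4.75) = -51.3125, v(5) = -55.
Sum = Σ Δt_i · v(t_i).
Sum = -103.53125.

-103.53125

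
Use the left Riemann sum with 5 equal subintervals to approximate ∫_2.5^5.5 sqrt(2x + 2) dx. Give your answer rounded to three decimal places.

Δx = (5.5 − 2.5)/5 = 0.6.
Left endpoints: 2.5, 3.1, 3.7, 4.3, 4.9.
f(2.5) ≈ 2.646, f(3.1) ≈ 2.864, f(3.7) ≈ 3.066, f(4.3) ≈ 3.256, f(4.9) ≈ 3.435.
Sum = Δx · [f(2.5) + f(3.1) + f(3.7) + f(4.3) + f(4.9)].
Sum ≈ 9.160.

9.160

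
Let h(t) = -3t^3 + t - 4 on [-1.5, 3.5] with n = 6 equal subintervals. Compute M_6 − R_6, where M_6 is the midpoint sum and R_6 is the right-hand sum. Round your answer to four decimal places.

63.5417

M_6 ≈ -121.145833.
R_6 = -184.6875.
M_6 − R_6 ≈ 63.5417.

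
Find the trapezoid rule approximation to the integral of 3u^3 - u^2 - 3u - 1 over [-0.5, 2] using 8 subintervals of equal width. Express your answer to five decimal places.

1.35376

Δu = (2 − (-0.5))/8 = 0.3125.
f(-0.5) = -0.125, f(-0.1875) = -2017/4096, f(0.125) = -709/512, f(0.4375) = -9227/4096, f(0.75) = -2.546875, f(1.0625) = -7037/4096, f(1.375) = 401/512, f(1.6875) = 22553/4096, f(2) = 13.
T_8 = (Δu/2)·[f(u_0) + 2f(u_1) + ... + 2f(u_{7}) + f(u_8)].
Sum ≈ 1.35376.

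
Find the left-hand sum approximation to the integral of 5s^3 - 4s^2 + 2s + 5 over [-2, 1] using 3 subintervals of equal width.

-56

Δs = (1 − (-2))/3 = 1.
Left endpoints: -2, -1, 0.
f(-2) = -55, f(-1) = -6, f(0) = 5.
Sum = Δs · [f(-2) + f(-1) + f(0)].
Sum = -56.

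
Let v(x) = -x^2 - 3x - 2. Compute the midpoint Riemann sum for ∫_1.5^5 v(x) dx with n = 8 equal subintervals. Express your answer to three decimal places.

Δx = (5 − 1.5)/8 = 0.4375.
Midpoints: 1.71875, 2.15625, 2.59375, 3.03125, 3.46875, 3.90625, 4.34375, 4.78125.
v(1.71875) = -10353/1024, v(2.15625) = -13433/1024, v(2.59375) = -16905/1024, v(3.03125) = -20769/1024, v(3.46875) = -25025/1024, v(3.90625) = -29673/1024, v(4.34375) = -34713/1024, v(4.78125) = -40145/1024.
Sum = Δx · [v(1.71875) + v(2.15625) + v(2.59375) + ...].
Sum ≈ -81.611.

-81.611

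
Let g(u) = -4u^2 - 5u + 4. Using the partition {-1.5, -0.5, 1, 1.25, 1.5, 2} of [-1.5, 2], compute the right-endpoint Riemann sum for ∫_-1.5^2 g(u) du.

Subinterval widths: 1, 1.5, 0.25, 0.25, 0.5.
Right endpoints: -0.5, 1, 1.25, 1.5, 2.
g(-0.5) = 5.5, g(1) = -5, g(1.25) = -8.5, g(1.5) = -12.5, g(2) = -22.
Sum = Σ Δu_i · g(u_i).
Sum = -18.25.

-18.25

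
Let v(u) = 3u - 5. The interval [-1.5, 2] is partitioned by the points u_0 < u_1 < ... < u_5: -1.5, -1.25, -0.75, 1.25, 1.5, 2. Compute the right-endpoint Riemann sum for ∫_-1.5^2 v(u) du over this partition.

-7.9375

Subinterval widths: 0.25, 0.5, 2, 0.25, 0.5.
Right endpoints: -1.25, -0.75, 1.25, 1.5, 2.
v(-1.25) = -8.75, v(-0.75) = -7.25, v(1.25) = -1.25, v(1.5) = -0.5, v(2) = 1.
Sum = Σ Δu_i · v(u_i).
Sum = -7.9375.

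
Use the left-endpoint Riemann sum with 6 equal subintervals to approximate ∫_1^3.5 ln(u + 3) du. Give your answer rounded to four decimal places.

Δu = (3.5 − 1)/6 = 5/12.
Left endpoints: 1, 17/12, 11/6, 2.25, 8/3, 37/12.
f(1) ≈ 1.3863, f(17/12) ≈ 1.4854, f(11/6) ≈ 1.5755, f(2.25) ≈ 1.6582, f(8/3) ≈ 1.7346, f(37/12) ≈ 1.8056.
Sum = Δu · [f(1) + f(17/12) + f(11/6) + ...].
Sum ≈ 4.0190.

4.0190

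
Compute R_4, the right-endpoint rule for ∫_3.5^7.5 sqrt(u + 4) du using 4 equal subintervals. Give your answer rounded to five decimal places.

12.62922

Δu = (7.5 − 3.5)/4 = 1.
Right endpoints: 4.5, 5.5, 6.5, 7.5.
f(4.5) ≈ 2.91548, f(5.5) ≈ 3.08221, f(6.5) ≈ 3.24037, f(7.5) ≈ 3.39116.
Sum = Δu · [f(4.5) + f(5.5) + f(6.5) + f(7.5)].
Sum ≈ 12.62922.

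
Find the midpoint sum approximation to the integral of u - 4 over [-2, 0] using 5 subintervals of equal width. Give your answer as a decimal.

-10

Δu = (0 − (-2))/5 = 0.4.
Midpoints: -1.8, -1.4, -1, -0.6, -0.2.
f(-1.8) = -5.8, f(-1.4) = -5.4, f(-1) = -5, f(-0.6) = -4.6, f(-0.2) = -4.2.
Sum = Δu · [f(-1.8) + f(-1.4) + f(-1) + f(-0.6) + f(-0.2)].
Sum = -10.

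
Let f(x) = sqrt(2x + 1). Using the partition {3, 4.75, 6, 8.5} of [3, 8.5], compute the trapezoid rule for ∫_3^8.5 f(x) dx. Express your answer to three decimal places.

19.239

Subinterval widths: 1.75, 1.25, 2.5.
f(3) ≈ 2.646, f(4.75) ≈ 3.240, f(6) ≈ 3.606, f(8.5) ≈ 4.243.
On each subinterval the trapezoid contributes (Δx_i/2)·[f(x_{i-1}) + f(x_i)].
Sum ≈ 19.239.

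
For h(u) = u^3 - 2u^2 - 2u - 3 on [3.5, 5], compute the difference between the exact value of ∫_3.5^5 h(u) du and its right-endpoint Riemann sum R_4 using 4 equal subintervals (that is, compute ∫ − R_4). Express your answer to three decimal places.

-10.433

Exact integral: ∫_3.5^5 h(u) du = 46.734375.
R_4 ≈ 57.16699.
Error ≈ 46.734375 − 57.16699 ≈ -10.433.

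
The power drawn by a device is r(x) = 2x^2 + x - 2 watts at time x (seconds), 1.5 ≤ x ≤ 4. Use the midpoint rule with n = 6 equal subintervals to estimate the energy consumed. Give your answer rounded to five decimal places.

Δx = (4 − 1.5)/6 = 5/12.
Midpoints: 41/24, 2.125, 61/24, 71/24, 3.375, 91/24.
r(41/24) = 1597/288, r(2.125) = 9.15625, r(61/24) = 3877/288, r(71/24) = 5317/288, r(3.375) = 24.15625, r(91/24) = 8797/288.
Sum = Δx · [r(41/24) + r(2.125) + r(61/24) + ...].
Sum ≈ 42.21933.

42.21933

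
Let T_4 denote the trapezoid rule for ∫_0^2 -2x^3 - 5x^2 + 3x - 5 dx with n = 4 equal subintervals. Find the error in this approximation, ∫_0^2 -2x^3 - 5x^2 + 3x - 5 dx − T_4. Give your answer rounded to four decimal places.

0.9167

Exact integral: ∫_0^2 f(x) dx ≈ -25.333333.
T_4 = -26.25.
Error ≈ -25.333333 − (-26.25) ≈ 0.9167.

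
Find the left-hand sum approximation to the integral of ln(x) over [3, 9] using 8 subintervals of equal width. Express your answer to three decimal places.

Δx = (9 − 3)/8 = 0.75.
Left endpoints: 3, 3.75, 4.5, 5.25, 6, 6.75, 7.5, 8.25.
f(3) ≈ 1.099, f(3.75) ≈ 1.322, f(4.5) ≈ 1.504, f(5.25) ≈ 1.658, f(6) ≈ 1.792, f(6.75) ≈ 1.910, f(7.5) ≈ 2.015, f(8.25) ≈ 2.110.
Sum = Δx · [f(3) + f(3.75) + f(4.5) + ...].
Sum ≈ 10.057.

10.057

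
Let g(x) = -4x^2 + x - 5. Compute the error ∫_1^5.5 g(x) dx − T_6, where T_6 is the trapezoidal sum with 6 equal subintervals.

1.6875

Exact integral: ∫_1^5.5 g(x) dx = -228.375.
T_6 = -230.0625.
Error = -228.375 − (-230.0625) = 1.6875.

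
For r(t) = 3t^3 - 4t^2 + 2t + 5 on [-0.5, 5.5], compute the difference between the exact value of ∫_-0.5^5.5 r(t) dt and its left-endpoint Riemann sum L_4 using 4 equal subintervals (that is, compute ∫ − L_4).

252

Exact integral: ∫_-0.5^5.5 r(t) dt = 524.25.
L_4 = 272.25.
Error = 524.25 − 272.25 = 252.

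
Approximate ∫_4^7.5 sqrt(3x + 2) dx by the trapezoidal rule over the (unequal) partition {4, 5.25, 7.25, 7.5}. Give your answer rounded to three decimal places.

Subinterval widths: 1.25, 2, 0.25.
f(4) ≈ 3.742, f(5.25) ≈ 4.213, f(7.25) ≈ 4.873, f(7.5) ≈ 4.950.
On each subinterval the trapezoid contributes (Δx_i/2)·[f(x_{i-1}) + f(x_i)].
Sum ≈ 15.286.

15.286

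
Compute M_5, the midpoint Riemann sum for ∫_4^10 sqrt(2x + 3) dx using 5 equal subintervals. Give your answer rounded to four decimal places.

Δx = (10 − 4)/5 = 1.2.
Midpoints: 4.6, 5.8, 7, 8.2, 9.4.
f(4.6) ≈ 3.4928, f(5.8) ≈ 3.8210, f(7) ≈ 4.1231, f(8.2) ≈ 4.4045, f(9.4) ≈ 4.6690.
Sum = Δx · [f(4.6) + f(5.8) + f(7) + f(8.2) + f(9.4)].
Sum ≈ 24.6126.

24.6126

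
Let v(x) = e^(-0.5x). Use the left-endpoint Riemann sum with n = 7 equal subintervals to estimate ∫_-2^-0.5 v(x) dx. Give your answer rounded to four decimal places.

3.0249

Δx = (-0.5 − (-2))/7 = 3/14.
Left endpoints: -2, -25/14, -11/7, -19/14, -8/7, -13/14, -5/7.
v(-2) ≈ 2.7183, v(-25/14) ≈ 2.4421, v(-11/7) ≈ 2.1940, v(-19/14) ≈ 1.9711, v(-8/7) ≈ 1.7708, v(-13/14) ≈ 1.5909, v(-5/7) ≈ 1.4292.
Sum = Δx · [v(-2) + v(-25/14) + v(-11/7) + ...].
Sum ≈ 3.0249.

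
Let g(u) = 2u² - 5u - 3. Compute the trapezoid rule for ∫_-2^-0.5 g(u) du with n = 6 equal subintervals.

Δu = (-0.5 − (-2))/6 = 0.25.
g(-2) = 15, g(-1.75) = 11.875, g(-1.5) = 9, g(-1.25) = 6.375, g(-1) = 4, g(-0.75) = 1.875, g(-0.5) = 0.
T_6 = (Δu/2)·[g(u_0) + 2g(u_1) + ... + 2g(u_{5}) + g(u_6)].
Sum = 10.15625.

10.15625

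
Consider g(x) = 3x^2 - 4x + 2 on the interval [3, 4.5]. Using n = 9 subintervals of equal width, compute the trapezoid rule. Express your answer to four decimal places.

44.6458

Δx = (4.5 − 3)/9 = 1/6.
g(3) = 17, g(19/6) = 233/12, g(10/3) = 22, g(3.5) = 24.75, g(11/3) = 83/3, g(23/6) = 30.75, g(4) = 34, g(25/6) = 449/12, g(13/3) = 41, g(4.5) = 44.75.
T_9 = (Δx/2)·[g(x_0) + 2g(x_1) + ... + 2g(x_{8}) + g(x_9)].
Sum ≈ 44.6458.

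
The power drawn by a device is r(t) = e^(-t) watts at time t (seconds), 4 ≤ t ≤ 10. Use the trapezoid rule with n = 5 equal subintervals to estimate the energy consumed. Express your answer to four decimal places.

Δt = (10 − 4)/5 = 1.2.
r(4) ≈ 0.0183, r(5.2) ≈ 0.0055, r(6.4) ≈ 0.0017, r(7.6) ≈ 0.0005, r(8.8) ≈ 0.0002, r(10) ≈ 0.0000.
T_5 = (Δt/2)·[r(t_0) + 2r(t_1) + ... + 2r(t_{4}) + r(t_5)].
Sum ≈ 0.0204.

0.0204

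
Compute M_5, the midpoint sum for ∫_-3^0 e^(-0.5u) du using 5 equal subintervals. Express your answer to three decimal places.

6.937

Δu = (0 − (-3))/5 = 0.6.
Midpoints: -2.7, -2.1, -1.5, -0.9, -0.3.
f(-2.7) ≈ 3.857, f(-2.1) ≈ 2.858, f(-1.5) ≈ 2.117, f(-0.9) ≈ 1.568, f(-0.3) ≈ 1.162.
Sum = Δu · [f(-2.7) + f(-2.1) + f(-1.5) + f(-0.9) + f(-0.3)].
Sum ≈ 6.937.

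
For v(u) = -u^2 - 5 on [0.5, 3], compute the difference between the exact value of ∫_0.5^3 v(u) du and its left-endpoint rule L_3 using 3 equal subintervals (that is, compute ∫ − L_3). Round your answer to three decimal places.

-3.356

Exact integral: ∫_0.5^3 v(u) du ≈ -21.45833.
L_3 ≈ -18.10185.
Error ≈ -21.45833 − (-18.10185) ≈ -3.356.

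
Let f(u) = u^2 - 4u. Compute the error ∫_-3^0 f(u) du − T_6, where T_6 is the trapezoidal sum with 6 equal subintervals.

Exact integral: ∫_-3^0 f(u) du = 27.
T_6 = 27.125.
Error = 27 − 27.125 = -0.125.

-0.125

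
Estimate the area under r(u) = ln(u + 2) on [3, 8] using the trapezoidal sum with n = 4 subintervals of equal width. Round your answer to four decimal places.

Δu = (8 − 3)/4 = 1.25.
r(3) ≈ 1.6094, r(4.25) ≈ 1.8326, r(5.5) ≈ 2.0149, r(6.75) ≈ 2.1691, r(8) ≈ 2.3026.
T_4 = (Δu/2)·[r(u_0) + 2r(u_1) + 2r(u_2) + 2r(u_3) + r(u_4)].
Sum ≈ 9.9657.

9.9657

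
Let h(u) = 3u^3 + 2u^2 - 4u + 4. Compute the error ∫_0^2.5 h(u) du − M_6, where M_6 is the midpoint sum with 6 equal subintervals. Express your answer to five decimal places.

0.47924

Exact integral: ∫_0^2.5 h(u) du ≈ 37.2135417.
M_6 ≈ 36.7343027.
Error ≈ 37.2135417 − 36.7343027 ≈ 0.47924.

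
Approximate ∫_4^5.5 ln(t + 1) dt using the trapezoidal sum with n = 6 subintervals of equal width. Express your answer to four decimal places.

2.6193

Δt = (5.5 − 4)/6 = 0.25.
f(4) ≈ 1.6094, f(4.25) ≈ 1.6582, f(4.5) ≈ 1.7047, f(4.75) ≈ 1.7492, f(5) ≈ 1.7918, f(5.25) ≈ 1.8326, f(5.5) ≈ 1.8718.
T_6 = (Δt/2)·[f(t_0) + 2f(t_1) + ... + 2f(t_{5}) + f(t_6)].
Sum ≈ 2.6193.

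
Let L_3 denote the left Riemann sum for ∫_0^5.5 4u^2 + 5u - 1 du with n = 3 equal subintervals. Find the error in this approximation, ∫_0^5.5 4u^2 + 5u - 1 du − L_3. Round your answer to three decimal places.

Exact integral: ∫_0^5.5 f(u) du ≈ 291.95833.
L_3 ≈ 168.15741.
Error ≈ 291.95833 − 168.15741 ≈ 123.801.

123.801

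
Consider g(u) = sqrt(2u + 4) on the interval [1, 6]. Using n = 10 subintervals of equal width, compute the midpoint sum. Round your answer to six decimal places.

Δu = (6 − 1)/10 = 0.5.
Midpoints: 1.25, 1.75, 2.25, 2.75, 3.25, 3.75, 4.25, 4.75, 5.25, 5.75.
g(1.25) ≈ 2.549510, g(1.75) ≈ 2.738613, g(2.25) ≈ 2.915476, g(2.75) ≈ 3.082207, g(3.25) ≈ 3.240370, g(3.75) ≈ 3.391165, g(4.25) ≈ 3.535534, g(4.75) ≈ 3.674235, g(5.25) ≈ 3.807887, g(5.75) ≈ 3.937004.
Sum = Δu · [g(1.25) + g(1.75) + g(2.25) + ...].
Sum ≈ 16.436000.

16.436000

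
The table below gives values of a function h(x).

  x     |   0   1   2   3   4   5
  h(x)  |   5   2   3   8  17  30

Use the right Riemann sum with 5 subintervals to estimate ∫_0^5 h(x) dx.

60

Δx = 1.
Sum = 1·[2 + 3 + 8 + 17 + 30] = 60.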